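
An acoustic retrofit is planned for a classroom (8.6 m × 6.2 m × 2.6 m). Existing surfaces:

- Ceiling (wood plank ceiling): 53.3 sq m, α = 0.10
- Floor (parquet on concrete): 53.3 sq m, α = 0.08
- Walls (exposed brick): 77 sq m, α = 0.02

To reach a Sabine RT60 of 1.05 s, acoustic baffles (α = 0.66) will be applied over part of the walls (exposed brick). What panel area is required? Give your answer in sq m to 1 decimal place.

Equivalent absorption area: A₁ = 53.3×0.10 + 53.3×0.08 + 77×0.02 = 11.134 sq m.
Required A₂ = 0.161·138.632/1.05 = 21.257 sabins.
ΔA needed = 21.257 − 11.134 = 10.123 sabins.
Each sq m of panel replacing the walls (exposed brick) adds (0.66 − 0.02) = 0.64 sabins.
Panel area = 10.123 / 0.64 = 15.8 sq m.

15.8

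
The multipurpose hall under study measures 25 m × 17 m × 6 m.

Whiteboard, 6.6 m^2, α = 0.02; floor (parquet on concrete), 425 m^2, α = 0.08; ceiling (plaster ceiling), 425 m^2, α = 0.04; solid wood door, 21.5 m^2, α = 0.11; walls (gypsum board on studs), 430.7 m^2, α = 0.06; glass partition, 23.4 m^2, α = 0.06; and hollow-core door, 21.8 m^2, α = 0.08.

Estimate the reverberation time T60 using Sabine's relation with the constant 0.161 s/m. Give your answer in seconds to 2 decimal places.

Total absorption A = 6.6·0.02 + 425·0.08 + 425·0.04 + 21.5·0.11 + 430.7·0.06 + 23.4·0.06 + 21.8·0.08
  = 0.132 + 34.000 + 17.000 + 2.365 + 25.842 + 1.404 + 1.744 = 82.487 m^2 sabins.
Volume V = 25 × 17 × 6 = 2550 m³.
RT60 = 0.161 · V / A = 0.161 × 2550 / 82.487 = 4.98 s.

4.98 seconds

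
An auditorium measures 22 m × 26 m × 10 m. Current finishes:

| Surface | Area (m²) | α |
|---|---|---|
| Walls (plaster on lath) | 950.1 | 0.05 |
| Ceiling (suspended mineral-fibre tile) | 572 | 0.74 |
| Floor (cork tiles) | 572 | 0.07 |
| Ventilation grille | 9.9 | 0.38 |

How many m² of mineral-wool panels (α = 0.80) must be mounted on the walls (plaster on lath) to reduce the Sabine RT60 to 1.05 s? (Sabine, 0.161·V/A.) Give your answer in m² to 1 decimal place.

Equivalent absorption area: A₁ = 950.1*0.05 + 572*0.74 + 572*0.07 + 9.9*0.38 = 514.587 m².
V = 5720 m³. Target absorption A₂ = 0.161 × 5720 / 1.05 = 877.067 sabins.
Absorption to add: 877.067 − 514.587 = 362.480 sabins.
Each m² of panel replacing the walls (plaster on lath) adds (0.80 − 0.05) = 0.75 sabins.
Area = ΔA/Δα = 362.480/0.75 = 483.3 m².

483.3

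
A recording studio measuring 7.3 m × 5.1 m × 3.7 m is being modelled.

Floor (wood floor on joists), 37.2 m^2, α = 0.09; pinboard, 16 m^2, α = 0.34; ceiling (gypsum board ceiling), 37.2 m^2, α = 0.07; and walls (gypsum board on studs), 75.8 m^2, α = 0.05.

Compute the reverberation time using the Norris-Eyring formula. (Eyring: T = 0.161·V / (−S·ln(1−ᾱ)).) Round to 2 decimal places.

1.39 sec

Total surface area S = 37.2 + 16 + 37.2 + 75.8 = 166.2 m^2.
Σ(Sᵢαᵢ) = 37.2×0.09 + 16×0.34 + 37.2×0.07 + 75.8×0.05 = 15.182.
ᾱ = 15.182 / 166.2 = 0.0913.
Eyring denominator: −S ln(1−ᾱ) = 15.912.
V = 7.3 × 5.1 × 3.7 = 137.751 m³.
RT60 = 0.161 × 137.751 / 15.912 = 1.39 s.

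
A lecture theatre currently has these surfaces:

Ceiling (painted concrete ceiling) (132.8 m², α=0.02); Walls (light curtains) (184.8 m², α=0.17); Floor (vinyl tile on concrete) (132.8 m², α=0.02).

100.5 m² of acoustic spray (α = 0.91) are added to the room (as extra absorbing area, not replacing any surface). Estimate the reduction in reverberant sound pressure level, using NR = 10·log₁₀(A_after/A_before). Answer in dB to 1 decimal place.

5.4 dB

Summing Sᵢαᵢ: 2.656 + 31.416 + 2.656 → A_before = 36.728 sabins.
Treatment contributes 100.5·0.91 = 91.455 sabins.
A_after = 36.728 + 91.455 = 128.183 sabins.
NR = 10·log₁₀(128.183/36.728) = 5.4 dB.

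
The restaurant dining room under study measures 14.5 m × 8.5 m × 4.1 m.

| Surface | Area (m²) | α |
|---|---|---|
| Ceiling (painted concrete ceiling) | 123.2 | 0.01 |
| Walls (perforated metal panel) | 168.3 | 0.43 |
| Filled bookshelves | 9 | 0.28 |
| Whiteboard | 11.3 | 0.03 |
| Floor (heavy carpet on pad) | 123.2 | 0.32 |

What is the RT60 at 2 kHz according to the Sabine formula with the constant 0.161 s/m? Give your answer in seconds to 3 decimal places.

0.702 sec

A = Σ Sᵢαᵢ = 123.2*0.01 + 168.3*0.43 + 9*0.28 + 11.3*0.03 + 123.2*0.32 = 115.884 sabins.
V = 14.5·8.5·4.1 = 505.325 m³.
T = 0.161 V/A = 0.161·505.325/115.884 = 0.702 s.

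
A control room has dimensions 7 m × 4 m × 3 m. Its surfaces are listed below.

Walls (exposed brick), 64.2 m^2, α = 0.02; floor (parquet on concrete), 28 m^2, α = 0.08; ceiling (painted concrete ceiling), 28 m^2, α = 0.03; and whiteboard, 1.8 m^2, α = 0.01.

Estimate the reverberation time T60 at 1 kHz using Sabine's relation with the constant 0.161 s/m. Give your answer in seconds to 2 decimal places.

3.09 s

A = Σ Sᵢαᵢ = 64.2×0.02 + 28×0.08 + 28×0.03 + 1.8×0.01 = 4.382 sabins.
Volume V = 7 × 4 × 3 = 84 m³.
T = 0.161 V/A = 0.161·84/4.382 = 3.09 s.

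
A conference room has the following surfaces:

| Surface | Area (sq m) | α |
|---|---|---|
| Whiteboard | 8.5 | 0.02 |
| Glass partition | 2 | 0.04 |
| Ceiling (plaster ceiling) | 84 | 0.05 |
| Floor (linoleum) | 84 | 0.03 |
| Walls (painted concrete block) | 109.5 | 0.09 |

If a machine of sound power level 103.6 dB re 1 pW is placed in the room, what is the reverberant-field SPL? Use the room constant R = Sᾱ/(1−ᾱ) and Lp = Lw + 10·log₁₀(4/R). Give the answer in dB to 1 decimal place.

A = 16.825 sabins; S = 288.0 sq m.
ᾱ = 16.825/288.0 = 0.0584; R = Sᾱ/(1−ᾱ) = 16.825/(1−0.0584) = 17.869 sq m.
Lp = Lw + 10 log₁₀(4/R) = 103.6 -6.50 = 97.1 dB.

97.1 dB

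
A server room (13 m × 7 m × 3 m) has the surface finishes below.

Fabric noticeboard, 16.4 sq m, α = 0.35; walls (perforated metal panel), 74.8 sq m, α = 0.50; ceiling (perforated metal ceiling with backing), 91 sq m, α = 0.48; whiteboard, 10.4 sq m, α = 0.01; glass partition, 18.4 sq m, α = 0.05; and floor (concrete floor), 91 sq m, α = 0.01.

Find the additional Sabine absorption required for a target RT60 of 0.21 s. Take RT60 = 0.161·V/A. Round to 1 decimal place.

120.5 sabins

A₁ = Σ Sᵢαᵢ = 16.4·0.35 + 74.8·0.50 + 91·0.48 + 10.4·0.01 + 18.4·0.05 + 91·0.01 = 88.754 sabins.
V = 273 m³. Required absorption A₂ = 0.161 × 273 / 0.21 = 209.300 sabins.
Additional absorption ΔA = 209.300 − 88.754 = 120.5 sabins.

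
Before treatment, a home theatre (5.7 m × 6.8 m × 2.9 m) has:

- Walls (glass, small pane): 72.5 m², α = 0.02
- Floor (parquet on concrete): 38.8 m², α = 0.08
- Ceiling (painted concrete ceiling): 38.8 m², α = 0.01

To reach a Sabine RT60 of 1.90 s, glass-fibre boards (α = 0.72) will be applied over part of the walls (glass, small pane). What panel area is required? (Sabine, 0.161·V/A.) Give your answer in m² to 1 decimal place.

6.5

Total absorption A₁ = 72.5*0.02 + 38.8*0.08 + 38.8*0.01
  = 1.450 + 3.104 + 0.388 = 4.942 m² sabins.
V = 112.404 m³. Target absorption A₂ = 0.161 × 112.404 / 1.90 = 9.525 sabins.
Absorption to add: 9.525 − 4.942 = 4.583 sabins.
Each m² of panel replacing the walls (glass, small pane) adds (0.72 − 0.02) = 0.70 sabins.
Area = ΔA/Δα = 4.583/0.70 = 6.5 m².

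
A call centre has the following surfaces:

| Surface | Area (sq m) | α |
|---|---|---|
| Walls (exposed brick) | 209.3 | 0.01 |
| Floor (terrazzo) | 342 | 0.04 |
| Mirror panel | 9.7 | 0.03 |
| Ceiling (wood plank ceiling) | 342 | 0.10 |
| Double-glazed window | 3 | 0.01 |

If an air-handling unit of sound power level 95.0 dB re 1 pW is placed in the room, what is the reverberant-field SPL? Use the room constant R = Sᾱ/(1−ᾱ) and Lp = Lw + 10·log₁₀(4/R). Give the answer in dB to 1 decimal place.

83.8 dB

A = 50.294 sabins; S = 906.0 sq m.
ᾱ = 50.294/906.0 = 0.0555; R = Sᾱ/(1−ᾱ) = 50.294/(1−0.0555) = 53.249 sq m.
Lp = 95.0 + 10·log₁₀(4/53.249) = 95.0 + (-11.24) = 83.8 dB.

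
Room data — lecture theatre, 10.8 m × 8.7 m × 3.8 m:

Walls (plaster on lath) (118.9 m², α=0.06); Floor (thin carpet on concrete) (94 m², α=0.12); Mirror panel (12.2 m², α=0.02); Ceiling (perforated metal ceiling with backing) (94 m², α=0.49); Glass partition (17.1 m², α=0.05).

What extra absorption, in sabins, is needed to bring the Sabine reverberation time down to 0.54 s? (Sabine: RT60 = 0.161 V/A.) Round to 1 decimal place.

40.9 sabins

Summing Sᵢαᵢ: 7.134 + 11.280 + 0.244 + 46.060 + 0.855 → A₁ = 65.573 sabins.
For T = 0.54 s, need A₂ = 0.161·V/T = 0.161·357.048/0.54 = 106.453 sabins.
ΔA = A₂ − A₁ = 106.453 − 65.573 = 40.9 sabins.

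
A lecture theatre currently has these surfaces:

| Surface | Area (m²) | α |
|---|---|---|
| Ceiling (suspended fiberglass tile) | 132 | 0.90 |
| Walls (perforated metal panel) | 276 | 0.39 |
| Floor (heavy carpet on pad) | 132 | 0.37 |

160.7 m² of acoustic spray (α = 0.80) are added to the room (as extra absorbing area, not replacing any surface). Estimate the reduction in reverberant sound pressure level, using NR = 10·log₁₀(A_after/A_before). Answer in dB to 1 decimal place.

1.7 dB

Summing Sᵢαᵢ: 118.800 + 107.640 + 48.840 → A_before = 275.280 sabins.
Treatment contributes 160.7·0.80 = 128.560 sabins.
New total A_after = 403.840 sabins.
NR = 10·log₁₀(403.840/275.280) = 1.7 dB.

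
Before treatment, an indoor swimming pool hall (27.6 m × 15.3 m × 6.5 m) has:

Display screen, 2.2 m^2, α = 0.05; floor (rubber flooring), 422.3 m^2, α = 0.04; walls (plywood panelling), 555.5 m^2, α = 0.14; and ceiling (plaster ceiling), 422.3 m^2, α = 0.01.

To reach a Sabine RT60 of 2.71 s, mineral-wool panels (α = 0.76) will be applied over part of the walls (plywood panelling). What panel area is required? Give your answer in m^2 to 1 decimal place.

103.3

Summing Sᵢαᵢ: 0.110 + 16.892 + 77.770 + 4.223 → A₁ = 98.995 sabins.
V = 2744.82 m³. Target absorption A₂ = 0.161 × 2744.82 / 2.71 = 163.069 sabins.
ΔA needed = 163.069 − 98.995 = 64.074 sabins.
Each m^2 of panel replacing the walls (plywood panelling) adds (0.76 − 0.14) = 0.62 sabins.
Panel area = 64.074 / 0.62 = 103.3 m^2.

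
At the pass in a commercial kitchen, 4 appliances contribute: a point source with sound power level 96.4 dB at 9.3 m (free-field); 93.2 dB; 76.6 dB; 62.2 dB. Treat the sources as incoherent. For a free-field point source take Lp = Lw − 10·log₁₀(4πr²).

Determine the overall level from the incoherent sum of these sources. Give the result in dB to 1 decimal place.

Source at 9.3 m: Lp = 96.4 − 10·log₁₀(4π·9.3²) = 96.4 − 10·log₁₀(1086.865) = 66.0 dB.
Sum in the linear (power) domain: Σ 10^(Lᵢ/10) = 10^(66.0/10) + 10^(93.2/10) + 10^(76.6/10) + 10^(62.2/10) = 2.141e+09.
Combined level = 10 log₁₀(2.141e+09) = 93.3 dB.

93.3 dB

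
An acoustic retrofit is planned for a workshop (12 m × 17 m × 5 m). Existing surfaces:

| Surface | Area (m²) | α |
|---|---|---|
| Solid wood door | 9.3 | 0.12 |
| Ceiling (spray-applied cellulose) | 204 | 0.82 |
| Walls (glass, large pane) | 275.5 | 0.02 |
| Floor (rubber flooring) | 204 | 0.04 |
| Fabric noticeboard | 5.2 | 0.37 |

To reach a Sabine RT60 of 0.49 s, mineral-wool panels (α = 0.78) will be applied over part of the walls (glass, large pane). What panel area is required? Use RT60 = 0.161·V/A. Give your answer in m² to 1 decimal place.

198.9

Equivalent absorption area: A₁ = 9.3×0.12 + 204×0.82 + 275.5×0.02 + 204×0.04 + 5.2×0.37 = 183.990 m².
V = 1020 m³. Target absorption A₂ = 0.161 × 1020 / 0.49 = 335.143 sabins.
Absorption to add: 335.143 − 183.990 = 151.153 sabins.
Net gain per m²: Δα = 0.78 − 0.02 = 0.76.
Panel area = 151.153 / 0.76 = 198.9 m².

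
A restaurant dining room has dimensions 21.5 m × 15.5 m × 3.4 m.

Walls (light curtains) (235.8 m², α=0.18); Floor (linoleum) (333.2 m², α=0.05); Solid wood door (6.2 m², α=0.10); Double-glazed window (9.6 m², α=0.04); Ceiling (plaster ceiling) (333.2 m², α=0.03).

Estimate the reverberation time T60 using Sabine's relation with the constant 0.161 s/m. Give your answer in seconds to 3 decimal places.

2.602 s

Total absorption A = 235.8×0.18 + 333.2×0.05 + 6.2×0.10 + 9.6×0.04 + 333.2×0.03
  = 42.444 + 16.660 + 0.620 + 0.384 + 9.996 = 70.104 m² sabins.
Volume V = 21.5 × 15.5 × 3.4 = 1133.05 m³.
RT60 = 0.161 · V / A = 0.161 × 1133.05 / 70.104 = 2.602 s.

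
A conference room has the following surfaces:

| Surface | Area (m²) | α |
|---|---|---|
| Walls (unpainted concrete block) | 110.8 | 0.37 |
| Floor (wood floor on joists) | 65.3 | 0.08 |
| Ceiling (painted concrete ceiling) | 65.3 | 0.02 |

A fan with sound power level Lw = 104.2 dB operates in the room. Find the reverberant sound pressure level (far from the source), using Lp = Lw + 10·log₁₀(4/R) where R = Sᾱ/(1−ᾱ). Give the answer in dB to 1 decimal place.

92.5 dB

Σ(Sᵢαᵢ) = 110.8·0.37 + 65.3·0.08 + 65.3·0.02 = 47.526; total area S = 241.4 m².
ᾱ = 47.526/241.4 = 0.1969; R = Sᾱ/(1−ᾱ) = 47.526/(1−0.1969) = 59.178 m².
Lp = 104.2 + 10·log₁₀(4/59.178) = 104.2 + (-11.70) = 92.5 dB.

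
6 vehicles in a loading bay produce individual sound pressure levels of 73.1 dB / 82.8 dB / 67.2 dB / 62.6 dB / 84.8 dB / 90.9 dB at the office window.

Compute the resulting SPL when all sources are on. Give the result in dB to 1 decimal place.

Sum in the linear (power) domain: Σ 10^(Lᵢ/10) = 10^(73.1/10) + 10^(82.8/10) + 10^(67.2/10) + 10^(62.6/10) + 10^(84.8/10) + 10^(90.9/10) = 1.75e+09.
Back to dB: 10·log₁₀ Σ = 92.4 dB.

92.4 dB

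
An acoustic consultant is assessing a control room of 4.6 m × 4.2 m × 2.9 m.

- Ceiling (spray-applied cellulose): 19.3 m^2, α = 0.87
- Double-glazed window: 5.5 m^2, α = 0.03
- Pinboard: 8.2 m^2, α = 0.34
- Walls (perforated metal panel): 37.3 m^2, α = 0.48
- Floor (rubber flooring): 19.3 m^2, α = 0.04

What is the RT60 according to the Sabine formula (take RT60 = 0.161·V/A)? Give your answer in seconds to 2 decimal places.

0.23 s

Equivalent absorption area: A = 19.3·0.87 + 5.5·0.03 + 8.2·0.34 + 37.3·0.48 + 19.3·0.04 = 38.420 m^2.
Volume V = 4.6 × 4.2 × 2.9 = 56.028 m³.
T = 0.161 V/A = 0.161·56.028/38.420 = 0.23 s.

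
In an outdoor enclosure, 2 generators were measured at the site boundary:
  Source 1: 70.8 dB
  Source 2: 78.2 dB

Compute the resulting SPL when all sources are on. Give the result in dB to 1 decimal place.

78.9 dB

Converting to relative power and adding: 10^(70.8/10) + 10^(78.2/10) = 7.809e+07.
Back to dB: 10·log₁₀ Σ = 78.9 dB.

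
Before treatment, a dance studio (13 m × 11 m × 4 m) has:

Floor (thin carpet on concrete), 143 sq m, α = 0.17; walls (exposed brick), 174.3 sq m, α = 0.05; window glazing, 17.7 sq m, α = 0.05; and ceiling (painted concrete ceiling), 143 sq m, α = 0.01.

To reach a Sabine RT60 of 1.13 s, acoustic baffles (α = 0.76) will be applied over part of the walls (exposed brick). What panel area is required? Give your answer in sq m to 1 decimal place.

65.0

Equivalent absorption area: A₁ = 143*0.17 + 174.3*0.05 + 17.7*0.05 + 143*0.01 = 35.340 sq m.
Required A₂ = 0.161·572/1.13 = 81.497 sabins.
ΔA needed = 81.497 − 35.340 = 46.157 sabins.
Each sq m of panel replacing the walls (exposed brick) adds (0.76 − 0.05) = 0.71 sabins.
Panel area = 46.157 / 0.71 = 65.0 sq m.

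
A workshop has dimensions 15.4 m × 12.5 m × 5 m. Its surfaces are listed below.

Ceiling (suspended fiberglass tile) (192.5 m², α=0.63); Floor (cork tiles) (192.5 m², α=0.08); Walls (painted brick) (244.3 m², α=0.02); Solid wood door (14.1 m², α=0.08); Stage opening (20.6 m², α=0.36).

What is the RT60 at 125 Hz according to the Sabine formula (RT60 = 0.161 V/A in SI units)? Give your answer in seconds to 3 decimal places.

1.032 s

A = Σ Sᵢαᵢ = 192.5*0.63 + 192.5*0.08 + 244.3*0.02 + 14.1*0.08 + 20.6*0.36 = 150.105 sabins.
Volume V = 15.4 × 12.5 × 5 = 962.5 m³.
T = 0.161 V/A = 0.161·962.5/150.105 = 1.032 s.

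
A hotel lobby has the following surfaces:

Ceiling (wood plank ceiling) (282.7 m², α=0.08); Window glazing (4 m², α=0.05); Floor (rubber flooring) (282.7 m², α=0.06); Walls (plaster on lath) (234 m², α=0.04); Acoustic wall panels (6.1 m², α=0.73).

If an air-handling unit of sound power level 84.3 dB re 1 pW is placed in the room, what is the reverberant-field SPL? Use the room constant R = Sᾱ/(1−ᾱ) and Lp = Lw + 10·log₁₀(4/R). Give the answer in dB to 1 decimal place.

72.7 dB

Σ(Sᵢαᵢ) = 282.7×0.08 + 4×0.05 + 282.7×0.06 + 234×0.04 + 6.1×0.73 = 53.591; total area S = 809.5 m².
ᾱ = 53.591/809.5 = 0.0662; R = Sᾱ/(1−ᾱ) = 53.591/(1−0.0662) = 57.390 m².
Lp = Lw + 10 log₁₀(4/R) = 84.3 -11.57 = 72.7 dB.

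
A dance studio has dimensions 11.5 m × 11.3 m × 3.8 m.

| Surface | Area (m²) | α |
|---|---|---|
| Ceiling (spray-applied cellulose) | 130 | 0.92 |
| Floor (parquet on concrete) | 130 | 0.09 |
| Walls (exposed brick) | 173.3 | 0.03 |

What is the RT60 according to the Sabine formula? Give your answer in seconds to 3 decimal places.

Equivalent absorption area: A = 130×0.92 + 130×0.09 + 173.3×0.03 = 136.499 m².
Room volume: 493.81 m³.
RT60 = 0.161 · V / A = 0.161 × 493.81 / 136.499 = 0.582 s.

0.582 sec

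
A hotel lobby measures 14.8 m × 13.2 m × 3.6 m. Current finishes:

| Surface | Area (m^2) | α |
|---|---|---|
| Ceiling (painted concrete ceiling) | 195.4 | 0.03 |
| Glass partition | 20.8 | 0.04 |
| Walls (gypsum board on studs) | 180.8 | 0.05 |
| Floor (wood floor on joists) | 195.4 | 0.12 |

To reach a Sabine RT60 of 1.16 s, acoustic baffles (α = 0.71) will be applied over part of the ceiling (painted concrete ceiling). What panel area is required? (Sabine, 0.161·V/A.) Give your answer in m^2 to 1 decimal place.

85.9

A₁ = Σ Sᵢαᵢ = 195.4×0.03 + 20.8×0.04 + 180.8×0.05 + 195.4×0.12 = 39.182 sabins.
Required A₂ = 0.161·703.296/1.16 = 97.613 sabins.
Absorption to add: 97.613 − 39.182 = 58.431 sabins.
Net gain per m^2: Δα = 0.71 − 0.03 = 0.68.
Area = ΔA/Δα = 58.431/0.68 = 85.9 m^2.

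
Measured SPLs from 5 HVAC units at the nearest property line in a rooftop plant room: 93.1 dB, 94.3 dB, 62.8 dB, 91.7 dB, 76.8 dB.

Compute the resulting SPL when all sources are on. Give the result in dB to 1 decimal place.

98.0 dB

Converting to relative power and adding: 10^(93.1/10) + 10^(94.3/10) + 10^(62.8/10) + 10^(91.7/10) + 10^(76.8/10) = 6.262e+09.
Combined level = 10 log₁₀(6.262e+09) = 98.0 dB.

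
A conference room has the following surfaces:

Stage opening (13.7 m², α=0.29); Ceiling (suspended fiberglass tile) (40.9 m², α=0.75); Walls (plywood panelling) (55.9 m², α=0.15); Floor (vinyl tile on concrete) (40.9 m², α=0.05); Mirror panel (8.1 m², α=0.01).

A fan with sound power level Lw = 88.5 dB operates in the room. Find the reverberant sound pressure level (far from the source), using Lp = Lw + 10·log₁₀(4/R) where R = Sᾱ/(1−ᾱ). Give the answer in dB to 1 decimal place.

76.5 dB

Σ(Sᵢαᵢ) = 13.7·0.29 + 40.9·0.75 + 55.9·0.15 + 40.9·0.05 + 8.1·0.01 = 45.159; total area S = 159.5 m².
ᾱ = 45.159/159.5 = 0.2831; R = Sᾱ/(1−ᾱ) = 45.159/(1−0.2831) = 62.992 m².
Lp = 88.5 + 10·log₁₀(4/62.992) = 88.5 + (-11.97) = 76.5 dB.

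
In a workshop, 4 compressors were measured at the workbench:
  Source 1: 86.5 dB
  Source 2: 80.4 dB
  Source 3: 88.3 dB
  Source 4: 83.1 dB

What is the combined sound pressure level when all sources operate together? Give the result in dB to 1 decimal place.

Σ 10^(Lᵢ/10) = 1.437e+09.
Combined level = 10 log₁₀(1.437e+09) = 91.6 dB.

91.6 dB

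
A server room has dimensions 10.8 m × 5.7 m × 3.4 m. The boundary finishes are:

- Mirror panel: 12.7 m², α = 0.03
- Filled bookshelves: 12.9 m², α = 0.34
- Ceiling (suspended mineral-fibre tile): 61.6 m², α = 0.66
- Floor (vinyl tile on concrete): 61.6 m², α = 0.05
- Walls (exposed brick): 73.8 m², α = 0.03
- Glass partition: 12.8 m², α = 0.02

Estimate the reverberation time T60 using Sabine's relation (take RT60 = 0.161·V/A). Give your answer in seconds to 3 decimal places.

Total absorption A = 12.7×0.03 + 12.9×0.34 + 61.6×0.66 + 61.6×0.05 + 73.8×0.03 + 12.8×0.02
  = 0.381 + 4.386 + 40.656 + 3.080 + 2.214 + 0.256 = 50.973 m² sabins.
Volume V = 10.8 × 5.7 × 3.4 = 209.304 m³.
Sabine: RT60 = 0.161 × 209.304 / 50.973 = 0.661 s.

0.661 sec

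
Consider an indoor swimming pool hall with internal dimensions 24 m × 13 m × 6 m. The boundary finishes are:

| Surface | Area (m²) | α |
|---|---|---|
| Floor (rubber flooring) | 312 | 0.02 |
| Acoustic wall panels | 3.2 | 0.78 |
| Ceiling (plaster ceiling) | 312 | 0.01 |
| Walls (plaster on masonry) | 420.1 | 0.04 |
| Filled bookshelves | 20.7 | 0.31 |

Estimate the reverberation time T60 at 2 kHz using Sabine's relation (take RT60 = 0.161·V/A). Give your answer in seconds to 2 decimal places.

A = Σ Sᵢαᵢ = 312×0.02 + 3.2×0.78 + 312×0.01 + 420.1×0.04 + 20.7×0.31 = 35.077 sabins.
V = 24·13·6 = 1872 m³.
T = 0.161 V/A = 0.161·1872/35.077 = 8.59 s.

8.59 s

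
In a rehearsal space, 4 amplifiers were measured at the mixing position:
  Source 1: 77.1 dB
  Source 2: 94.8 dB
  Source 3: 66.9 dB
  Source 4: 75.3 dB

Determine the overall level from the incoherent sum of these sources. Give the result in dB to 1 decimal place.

94.9 dB

Sum in the linear (power) domain: Σ 10^(Lᵢ/10) = 10^(77.1/10) + 10^(94.8/10) + 10^(66.9/10) + 10^(75.3/10) = 3.11e+09.
Combined level = 10 log₁₀(3.11e+09) = 94.9 dB.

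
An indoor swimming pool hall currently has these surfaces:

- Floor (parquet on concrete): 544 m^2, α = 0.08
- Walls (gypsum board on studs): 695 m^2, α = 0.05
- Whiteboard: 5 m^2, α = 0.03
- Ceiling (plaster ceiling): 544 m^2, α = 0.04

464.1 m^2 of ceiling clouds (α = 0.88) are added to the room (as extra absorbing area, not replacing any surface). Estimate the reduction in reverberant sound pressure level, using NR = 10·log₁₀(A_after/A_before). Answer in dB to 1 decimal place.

7.1 dB

A_before = Σ Sᵢαᵢ = 544*0.08 + 695*0.05 + 5*0.03 + 544*0.04 = 100.180 sabins.
Added absorption = 464.1 × 0.88 = 408.408 sabins.
A_after = 100.180 + 408.408 = 508.588 sabins.
Reduction = 10 log₁₀(A_after/A_before) = 10 log₁₀(5.0767) = 7.1 dB.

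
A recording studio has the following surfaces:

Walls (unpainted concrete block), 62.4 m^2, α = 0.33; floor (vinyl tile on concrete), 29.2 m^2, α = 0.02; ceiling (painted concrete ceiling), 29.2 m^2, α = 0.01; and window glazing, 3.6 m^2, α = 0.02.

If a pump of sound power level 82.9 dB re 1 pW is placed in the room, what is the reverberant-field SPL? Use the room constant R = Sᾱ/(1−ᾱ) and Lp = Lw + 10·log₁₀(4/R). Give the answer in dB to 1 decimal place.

74.8 dB

Σ(Sᵢαᵢ) = 62.4·0.33 + 29.2·0.02 + 29.2·0.01 + 3.6·0.02 = 21.540; total area S = 124.4 m^2.
ᾱ = 0.1732, so room constant R = A/(1−ᾱ) = 26.052 m^2.
Lp = Lw + 10 log₁₀(4/R) = 82.9 -8.14 = 74.8 dB.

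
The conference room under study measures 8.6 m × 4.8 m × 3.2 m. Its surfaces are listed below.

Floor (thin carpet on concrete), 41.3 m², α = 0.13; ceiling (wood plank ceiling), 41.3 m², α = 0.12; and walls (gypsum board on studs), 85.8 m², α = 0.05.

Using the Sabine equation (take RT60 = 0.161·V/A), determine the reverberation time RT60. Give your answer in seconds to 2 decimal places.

A = Σ Sᵢαᵢ = 41.3*0.13 + 41.3*0.12 + 85.8*0.05 = 14.615 sabins.
V = 8.6·4.8·3.2 = 132.096 m³.
RT60 = 0.161 · V / A = 0.161 × 132.096 / 14.615 = 1.46 s.

1.46 seconds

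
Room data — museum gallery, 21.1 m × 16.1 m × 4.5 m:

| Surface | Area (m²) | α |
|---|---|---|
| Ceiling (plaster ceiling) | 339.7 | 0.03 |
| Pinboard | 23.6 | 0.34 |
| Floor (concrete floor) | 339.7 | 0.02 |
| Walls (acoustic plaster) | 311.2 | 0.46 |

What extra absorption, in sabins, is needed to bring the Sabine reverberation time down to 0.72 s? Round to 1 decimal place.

Total absorption A₁ = 339.7*0.03 + 23.6*0.34 + 339.7*0.02 + 311.2*0.46
  = 10.191 + 8.024 + 6.794 + 143.152 = 168.161 m² sabins.
Target A₂ = 0.161·1528.695/0.72 = 341.833 sabins (V = 1528.695 m³).
Additional absorption ΔA = 341.833 − 168.161 = 173.7 sabins.

173.7 sabins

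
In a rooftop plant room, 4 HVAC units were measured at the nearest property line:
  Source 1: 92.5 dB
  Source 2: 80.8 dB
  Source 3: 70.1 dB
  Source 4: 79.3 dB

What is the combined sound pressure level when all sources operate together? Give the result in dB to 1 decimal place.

Σ 10^(Lᵢ/10) = 1.994e+09.
Combined level = 10 log₁₀(1.994e+09) = 93.0 dB.

93.0 dB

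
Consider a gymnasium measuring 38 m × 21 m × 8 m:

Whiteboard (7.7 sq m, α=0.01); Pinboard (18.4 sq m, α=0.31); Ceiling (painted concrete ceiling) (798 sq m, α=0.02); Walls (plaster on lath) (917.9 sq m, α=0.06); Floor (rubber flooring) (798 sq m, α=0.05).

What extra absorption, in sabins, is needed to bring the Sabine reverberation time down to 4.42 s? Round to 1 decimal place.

A₁ = Σ Sᵢαᵢ = 7.7·0.01 + 18.4·0.31 + 798·0.02 + 917.9·0.06 + 798·0.05 = 116.715 sabins.
V = 6384 m³. Required absorption A₂ = 0.161 × 6384 / 4.42 = 232.539 sabins.
ΔA = A₂ − A₁ = 232.539 − 116.715 = 115.8 sabins.

115.8 sabins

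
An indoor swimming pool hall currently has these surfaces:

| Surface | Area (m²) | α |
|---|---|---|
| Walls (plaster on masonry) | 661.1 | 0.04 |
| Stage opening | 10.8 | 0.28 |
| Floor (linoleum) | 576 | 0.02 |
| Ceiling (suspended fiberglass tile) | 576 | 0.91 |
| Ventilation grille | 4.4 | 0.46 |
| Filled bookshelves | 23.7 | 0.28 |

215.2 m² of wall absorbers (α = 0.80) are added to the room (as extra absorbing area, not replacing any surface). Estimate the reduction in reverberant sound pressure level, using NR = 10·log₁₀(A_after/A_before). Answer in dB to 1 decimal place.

Total absorption A_before = 661.1×0.04 + 10.8×0.28 + 576×0.02 + 576×0.91 + 4.4×0.46 + 23.7×0.28
  = 26.444 + 3.024 + 11.520 + 524.160 + 2.024 + 6.636 = 573.808 m² sabins.
Added absorption = 215.2 × 0.80 = 172.160 sabins.
A_after = 573.808 + 172.160 = 745.968 sabins.
Reduction = 10 log₁₀(A_after/A_before) = 10 log₁₀(1.3000) = 1.1 dB.

1.1 dB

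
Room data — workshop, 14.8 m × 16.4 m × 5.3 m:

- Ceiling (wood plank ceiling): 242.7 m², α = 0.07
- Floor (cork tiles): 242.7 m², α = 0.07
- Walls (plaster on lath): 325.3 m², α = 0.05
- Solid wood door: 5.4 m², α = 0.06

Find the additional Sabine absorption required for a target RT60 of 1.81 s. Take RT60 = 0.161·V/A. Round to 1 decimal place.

63.9 sabins

Total absorption A₁ = 242.7×0.07 + 242.7×0.07 + 325.3×0.05 + 5.4×0.06
  = 16.989 + 16.989 + 16.265 + 0.324 = 50.567 m² sabins.
Target A₂ = 0.161·1286.416/1.81 = 114.427 sabins (V = 1286.416 m³).
Additional absorption ΔA = 114.427 − 50.567 = 63.9 sabins.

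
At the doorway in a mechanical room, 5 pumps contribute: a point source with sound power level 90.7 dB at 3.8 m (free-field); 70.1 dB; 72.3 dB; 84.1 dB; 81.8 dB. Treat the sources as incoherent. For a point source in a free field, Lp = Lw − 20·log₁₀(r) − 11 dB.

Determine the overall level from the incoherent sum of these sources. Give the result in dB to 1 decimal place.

86.5 dB

Source at 3.8 m: Lp = 90.7 − 20·log₁₀(3.8) − 11 = 68.1 dB.
Σ 10^(Lᵢ/10) = 4.421e+08.
L_total = 10·log₁₀(4.421e+08) = 86.5 dB.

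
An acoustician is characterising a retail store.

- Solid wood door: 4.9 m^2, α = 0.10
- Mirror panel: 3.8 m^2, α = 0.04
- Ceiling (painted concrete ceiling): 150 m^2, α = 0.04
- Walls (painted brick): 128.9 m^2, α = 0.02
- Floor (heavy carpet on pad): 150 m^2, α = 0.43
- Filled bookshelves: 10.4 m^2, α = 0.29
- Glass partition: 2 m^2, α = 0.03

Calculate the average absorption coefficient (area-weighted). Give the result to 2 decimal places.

0.17

Total surface area S = 450.0 m^2.
Weighted sum Σ Sα = 76.796.
ᾱ = 76.796 / 450.0 = 0.17.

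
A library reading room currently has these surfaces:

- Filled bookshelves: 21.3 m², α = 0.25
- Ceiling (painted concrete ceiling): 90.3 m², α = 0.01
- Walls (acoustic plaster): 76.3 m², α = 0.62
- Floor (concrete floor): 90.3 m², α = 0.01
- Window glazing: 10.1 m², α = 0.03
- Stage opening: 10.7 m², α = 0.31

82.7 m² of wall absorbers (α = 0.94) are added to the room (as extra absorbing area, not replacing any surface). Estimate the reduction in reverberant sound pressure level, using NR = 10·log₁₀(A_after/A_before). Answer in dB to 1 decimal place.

3.7 dB

Equivalent absorption area: A_before = 21.3·0.25 + 90.3·0.01 + 76.3·0.62 + 90.3·0.01 + 10.1·0.03 + 10.7·0.31 = 58.057 m².
Treatment contributes 82.7·0.94 = 77.738 sabins.
New total A_after = 135.795 sabins.
Reduction = 10 log₁₀(A_after/A_before) = 10 log₁₀(2.3390) = 3.7 dB.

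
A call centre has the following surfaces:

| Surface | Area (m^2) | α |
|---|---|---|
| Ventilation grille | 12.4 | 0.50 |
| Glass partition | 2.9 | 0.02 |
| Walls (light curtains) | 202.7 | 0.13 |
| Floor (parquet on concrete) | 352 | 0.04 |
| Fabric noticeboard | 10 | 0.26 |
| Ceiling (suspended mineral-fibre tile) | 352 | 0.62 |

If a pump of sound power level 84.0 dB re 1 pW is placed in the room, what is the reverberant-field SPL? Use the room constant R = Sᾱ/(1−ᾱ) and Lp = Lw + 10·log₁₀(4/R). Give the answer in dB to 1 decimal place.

Σ(Sᵢαᵢ) = 12.4·0.50 + 2.9·0.02 + 202.7·0.13 + 352·0.04 + 10·0.26 + 352·0.62 = 267.529; total area S = 932.0 m^2.
ᾱ = 0.2870, so room constant R = A/(1−ᾱ) = 375.216 m^2.
Lp = 84.0 + 10·log₁₀(4/375.216) = 84.0 + (-19.72) = 64.3 dB.

64.3 dB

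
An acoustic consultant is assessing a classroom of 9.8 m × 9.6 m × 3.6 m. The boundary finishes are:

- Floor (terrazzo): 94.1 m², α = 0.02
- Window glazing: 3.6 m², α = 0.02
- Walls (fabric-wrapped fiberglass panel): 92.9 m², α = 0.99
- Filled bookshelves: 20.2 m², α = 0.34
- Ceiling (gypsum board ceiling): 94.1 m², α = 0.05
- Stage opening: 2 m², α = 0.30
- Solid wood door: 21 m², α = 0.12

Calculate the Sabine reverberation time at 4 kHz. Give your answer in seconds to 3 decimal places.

0.502 sec

Summing Sᵢαᵢ: 1.882 + 0.072 + 91.971 + 6.868 + 4.705 + 0.600 + 2.520 → A = 108.618 sabins.
Volume V = 9.8 × 9.6 × 3.6 = 338.688 m³.
RT60 = 0.161 · V / A = 0.161 × 338.688 / 108.618 = 0.502 s.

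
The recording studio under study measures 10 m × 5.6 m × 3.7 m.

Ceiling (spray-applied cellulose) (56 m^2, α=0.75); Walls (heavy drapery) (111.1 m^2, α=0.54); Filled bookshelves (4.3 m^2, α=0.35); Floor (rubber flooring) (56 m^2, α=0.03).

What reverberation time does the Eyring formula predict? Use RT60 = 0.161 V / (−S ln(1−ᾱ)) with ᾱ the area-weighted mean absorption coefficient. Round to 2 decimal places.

0.24 sec

Total surface area S = 56 + 111.1 + 4.3 + 56 = 227.4 m^2.
Absorption A = 56·0.75 + 111.1·0.54 + 4.3·0.35 + 56·0.03 = 105.179 sabins.
Mean coefficient ᾱ = A/S = 0.4625.
−S·ln(1−ᾱ) = −227.4 × ln(1 − 0.4625) = 141.176.
V = 10 × 5.6 × 3.7 = 207.2 m³.
RT60 = 0.161 × 207.2 / 141.176 = 0.24 s.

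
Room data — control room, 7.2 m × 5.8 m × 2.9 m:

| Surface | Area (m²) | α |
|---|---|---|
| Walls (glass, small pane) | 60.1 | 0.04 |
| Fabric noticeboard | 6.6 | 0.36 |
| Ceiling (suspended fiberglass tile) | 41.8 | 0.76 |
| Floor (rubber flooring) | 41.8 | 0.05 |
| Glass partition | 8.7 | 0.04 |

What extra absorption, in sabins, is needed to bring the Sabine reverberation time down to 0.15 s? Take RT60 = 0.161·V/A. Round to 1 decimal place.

Total absorption A₁ = 60.1×0.04 + 6.6×0.36 + 41.8×0.76 + 41.8×0.05 + 8.7×0.04
  = 2.404 + 2.376 + 31.768 + 2.090 + 0.348 = 38.986 m² sabins.
Target A₂ = 0.161·121.104/0.15 = 129.985 sabins (V = 121.104 m³).
Additional absorption ΔA = 129.985 − 38.986 = 91.0 sabins.

91.0 sabins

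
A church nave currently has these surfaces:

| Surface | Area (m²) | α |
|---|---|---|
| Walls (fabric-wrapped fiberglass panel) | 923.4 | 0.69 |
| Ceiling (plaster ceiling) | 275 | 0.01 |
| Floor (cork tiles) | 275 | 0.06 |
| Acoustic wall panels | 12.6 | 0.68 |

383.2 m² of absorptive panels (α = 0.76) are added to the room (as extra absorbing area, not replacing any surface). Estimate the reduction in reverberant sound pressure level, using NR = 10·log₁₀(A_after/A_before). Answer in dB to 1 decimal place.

Total absorption A_before = 923.4*0.69 + 275*0.01 + 275*0.06 + 12.6*0.68
  = 637.146 + 2.750 + 16.500 + 8.568 = 664.964 m² sabins.
Treatment contributes 383.2·0.76 = 291.232 sabins.
A_after = 664.964 + 291.232 = 956.196 sabins.
Reduction = 10 log₁₀(A_after/A_before) = 10 log₁₀(1.4380) = 1.6 dB.

1.6 dB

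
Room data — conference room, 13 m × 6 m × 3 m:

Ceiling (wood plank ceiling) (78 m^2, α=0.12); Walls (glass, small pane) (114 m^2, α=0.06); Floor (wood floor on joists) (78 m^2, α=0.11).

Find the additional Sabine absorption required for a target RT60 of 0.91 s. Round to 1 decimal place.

Summing Sᵢαᵢ: 9.360 + 6.840 + 8.580 → A₁ = 24.780 sabins.
V = 234 m³. Required absorption A₂ = 0.161 × 234 / 0.91 = 41.400 sabins.
Shortfall: 41.400 − 24.780 = 16.6 sabins.

16.6 sabins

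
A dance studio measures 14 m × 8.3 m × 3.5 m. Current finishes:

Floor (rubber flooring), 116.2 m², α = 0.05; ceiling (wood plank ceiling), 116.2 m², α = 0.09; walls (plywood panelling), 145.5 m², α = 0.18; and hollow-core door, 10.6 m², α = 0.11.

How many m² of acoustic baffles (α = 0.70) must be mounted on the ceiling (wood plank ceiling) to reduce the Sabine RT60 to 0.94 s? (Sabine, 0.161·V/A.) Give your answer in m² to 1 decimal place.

42.7

Equivalent absorption area: A₁ = 116.2×0.05 + 116.2×0.09 + 145.5×0.18 + 10.6×0.11 = 43.624 m².
V = 406.7 m³. Target absorption A₂ = 0.161 × 406.7 / 0.94 = 69.658 sabins.
Absorption to add: 69.658 − 43.624 = 26.034 sabins.
Each m² of panel replacing the ceiling (wood plank ceiling) adds (0.70 − 0.09) = 0.61 sabins.
Area = ΔA/Δα = 26.034/0.61 = 42.7 m².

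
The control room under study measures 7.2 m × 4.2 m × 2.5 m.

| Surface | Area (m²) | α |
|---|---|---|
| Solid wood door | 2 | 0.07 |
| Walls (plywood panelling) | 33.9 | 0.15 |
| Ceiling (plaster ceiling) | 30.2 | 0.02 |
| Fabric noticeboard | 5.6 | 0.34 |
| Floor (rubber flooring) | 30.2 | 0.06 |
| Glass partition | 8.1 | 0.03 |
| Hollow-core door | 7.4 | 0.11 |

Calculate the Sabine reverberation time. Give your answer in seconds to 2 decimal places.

1.15 s

Summing Sᵢαᵢ: 0.140 + 5.085 + 0.604 + 1.904 + 1.812 + 0.243 + 0.814 → A = 10.602 sabins.
Room volume: 75.6 m³.
RT60 = 0.161 · V / A = 0.161 × 75.6 / 10.602 = 1.15 s.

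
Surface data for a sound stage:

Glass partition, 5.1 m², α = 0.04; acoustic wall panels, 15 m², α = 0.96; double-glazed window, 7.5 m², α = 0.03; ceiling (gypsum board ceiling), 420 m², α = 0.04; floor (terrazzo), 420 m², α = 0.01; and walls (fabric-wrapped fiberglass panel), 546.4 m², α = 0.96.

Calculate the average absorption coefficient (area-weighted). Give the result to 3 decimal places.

Total surface area S = 1414.0 m².
A = 5.1*0.04 + 15*0.96 + 7.5*0.03 + 420*0.04 + 420*0.01 + 546.4*0.96 = 560.373 sabins.
ᾱ = A/S = 0.396.

0.396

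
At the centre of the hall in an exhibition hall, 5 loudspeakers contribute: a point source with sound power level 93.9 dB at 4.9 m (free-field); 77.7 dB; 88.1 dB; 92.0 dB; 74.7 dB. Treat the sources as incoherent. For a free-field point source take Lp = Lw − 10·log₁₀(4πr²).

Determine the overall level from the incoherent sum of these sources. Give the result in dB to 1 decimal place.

93.7 dB

Source at 4.9 m: Lp = 93.9 − 10·log₁₀(4π·4.9²) = 93.9 − 10·log₁₀(301.719) = 69.1 dB.
Sum in the linear (power) domain: Σ 10^(Lᵢ/10) = 10^(69.1/10) + 10^(77.7/10) + 10^(88.1/10) + 10^(92.0/10) + 10^(74.7/10) = 2.327e+09.
Back to dB: 10·log₁₀ Σ = 93.7 dB.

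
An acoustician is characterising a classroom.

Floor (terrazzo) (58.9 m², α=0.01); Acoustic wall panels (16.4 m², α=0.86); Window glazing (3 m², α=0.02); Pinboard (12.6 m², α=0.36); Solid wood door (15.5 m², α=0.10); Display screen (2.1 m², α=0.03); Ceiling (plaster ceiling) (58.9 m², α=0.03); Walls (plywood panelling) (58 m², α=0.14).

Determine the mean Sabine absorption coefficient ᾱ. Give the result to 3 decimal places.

Total surface area S = 225.4 m².
A = 58.9*0.01 + 16.4*0.86 + 3*0.02 + 12.6*0.36 + 15.5*0.10 + 2.1*0.03 + 58.9*0.03 + 58*0.14 = 30.789 sabins.
ᾱ = 30.789 / 225.4 = 0.137.

0.137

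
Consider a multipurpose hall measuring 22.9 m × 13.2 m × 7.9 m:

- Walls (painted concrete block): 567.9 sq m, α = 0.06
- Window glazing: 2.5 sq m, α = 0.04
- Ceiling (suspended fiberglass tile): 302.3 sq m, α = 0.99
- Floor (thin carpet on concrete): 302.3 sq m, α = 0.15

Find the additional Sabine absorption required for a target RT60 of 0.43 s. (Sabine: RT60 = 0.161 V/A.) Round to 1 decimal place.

515.3 sabins

A₁ = Σ Sᵢαᵢ = 567.9×0.06 + 2.5×0.04 + 302.3×0.99 + 302.3×0.15 = 378.796 sabins.
V = 2388.012 m³. Required absorption A₂ = 0.161 × 2388.012 / 0.43 = 894.116 sabins.
ΔA = A₂ − A₁ = 894.116 − 378.796 = 515.3 sabins.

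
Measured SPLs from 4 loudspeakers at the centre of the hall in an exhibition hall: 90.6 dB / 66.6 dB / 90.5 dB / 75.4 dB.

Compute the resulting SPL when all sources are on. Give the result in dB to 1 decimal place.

93.6 dB

Σ 10^(Lᵢ/10) = 2.309e+09.
L_total = 10·log₁₀(2.309e+09) = 93.6 dB.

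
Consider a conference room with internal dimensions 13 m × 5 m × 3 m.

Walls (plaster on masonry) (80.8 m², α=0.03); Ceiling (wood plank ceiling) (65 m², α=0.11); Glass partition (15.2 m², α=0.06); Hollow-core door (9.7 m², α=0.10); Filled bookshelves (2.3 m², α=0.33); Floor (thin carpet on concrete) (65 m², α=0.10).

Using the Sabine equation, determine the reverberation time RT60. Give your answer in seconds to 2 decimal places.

1.68 sec

Summing Sᵢαᵢ: 2.424 + 7.150 + 0.912 + 0.970 + 0.759 + 6.500 → A = 18.715 sabins.
Volume V = 13 × 5 × 3 = 195 m³.
RT60 = 0.161 · V / A = 0.161 × 195 / 18.715 = 1.68 s.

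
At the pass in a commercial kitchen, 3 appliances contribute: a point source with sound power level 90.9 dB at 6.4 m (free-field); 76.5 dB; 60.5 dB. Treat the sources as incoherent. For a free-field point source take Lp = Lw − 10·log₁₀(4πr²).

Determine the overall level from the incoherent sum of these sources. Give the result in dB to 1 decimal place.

76.8 dB

Source at 6.4 m: Lp = 90.9 − 10·log₁₀(4π·6.4²) = 90.9 − 10·log₁₀(514.719) = 63.8 dB.
Σ 10^(Lᵢ/10) = 4.819e+07.
Back to dB: 10·log₁₀ Σ = 76.8 dB.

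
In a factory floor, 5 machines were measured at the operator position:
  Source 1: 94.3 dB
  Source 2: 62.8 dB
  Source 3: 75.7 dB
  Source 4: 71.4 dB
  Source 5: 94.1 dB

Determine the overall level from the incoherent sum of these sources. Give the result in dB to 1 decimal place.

Converting to relative power and adding: 10^(94.3/10) + 10^(62.8/10) + 10^(75.7/10) + 10^(71.4/10) + 10^(94.1/10) = 5.315e+09.
L_total = 10·log₁₀(5.315e+09) = 97.3 dB.

97.3 dB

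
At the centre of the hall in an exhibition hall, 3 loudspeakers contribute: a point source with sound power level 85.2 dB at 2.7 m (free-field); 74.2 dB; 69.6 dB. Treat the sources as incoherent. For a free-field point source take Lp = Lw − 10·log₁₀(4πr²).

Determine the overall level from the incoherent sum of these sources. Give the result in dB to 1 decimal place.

75.9 dB

Source at 2.7 m: Lp = 85.2 − 10·log₁₀(4π·2.7²) = 85.2 − 10·log₁₀(91.609) = 65.6 dB.
Σ 10^(Lᵢ/10) = 3.905e+07.
Combined level = 10 log₁₀(3.905e+07) = 75.9 dB.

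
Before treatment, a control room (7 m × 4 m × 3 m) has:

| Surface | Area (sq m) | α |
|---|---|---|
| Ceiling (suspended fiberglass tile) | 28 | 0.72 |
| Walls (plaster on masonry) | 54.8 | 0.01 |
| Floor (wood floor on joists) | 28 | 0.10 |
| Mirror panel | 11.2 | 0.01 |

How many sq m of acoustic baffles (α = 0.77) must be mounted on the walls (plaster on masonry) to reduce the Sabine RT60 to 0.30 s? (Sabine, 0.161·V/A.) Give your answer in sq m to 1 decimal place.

28.2

Total absorption A₁ = 28·0.72 + 54.8·0.01 + 28·0.10 + 11.2·0.01
  = 20.160 + 0.548 + 2.800 + 0.112 = 23.620 sq m sabins.
Required A₂ = 0.161·84/0.30 = 45.080 sabins.
ΔA needed = 45.080 − 23.620 = 21.460 sabins.
Net gain per sq m: Δα = 0.77 − 0.01 = 0.76.
Area = ΔA/Δα = 21.460/0.76 = 28.2 sq m.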